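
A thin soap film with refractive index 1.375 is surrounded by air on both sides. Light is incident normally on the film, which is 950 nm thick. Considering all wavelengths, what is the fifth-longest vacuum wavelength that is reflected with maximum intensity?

581 nm

At the upper boundary (n = 1.0 to n = 1.375) the reflected ray undergoes a half-wave phase shift.
Bottom surface (1.375 → 1.0): reflection off a lower-index medium gives no phase shift.
The two reflections differ by half a wavelength.
For bright reflection here: 2 n t = (m + ½) λ.
λ = 2 n t / (m + ½). The fifth-longest wavelength is m = 4: λ = 2 × 1.375 × 950 / 4.50 = 581 nm.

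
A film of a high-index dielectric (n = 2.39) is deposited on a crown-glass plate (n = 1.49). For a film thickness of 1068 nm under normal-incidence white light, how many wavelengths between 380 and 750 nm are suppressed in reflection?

7

Top surface (1.0 → 2.39): reflection off a higher-index medium gives a half-wave phase shift.
At the lower boundary (n = 2.39 to n = 1.49) the reflected ray undergoes no phase shift.
Net: one phase inversion between the two reflected rays.
For minimum reflection here: 2 n t = m λ.
λ = 2 n t / m = 5105 / m nm.
m=6: 851 nm (IR); m=7: 729 nm (visible); m=8: 638 nm (visible); m=9: 567 nm (visible); m=10: 511 nm (visible); m=11: 464 nm (visible); m=12: 425 nm (visible); m=13: 393 nm (visible); m=14: 365 nm (UV).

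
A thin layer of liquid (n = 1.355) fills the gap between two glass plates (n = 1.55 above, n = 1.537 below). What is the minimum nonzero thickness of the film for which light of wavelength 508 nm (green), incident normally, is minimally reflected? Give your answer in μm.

Top surface (1.55 → 1.355): reflection off a lower-index medium gives no phase shift.
Ray reflecting at the bottom interface goes from n = 1.355 toward n = 1.537: a half-wave phase shift.
Exactly one π shift → a net half-wave offset.
With one net inversion, destructive interference in reflection requires 2 n t = m λ.
Minimum nonzero at m = 1: t = λ / (2 n) = 508 / (2 × 1.355) = 187 nm.

0.187 μm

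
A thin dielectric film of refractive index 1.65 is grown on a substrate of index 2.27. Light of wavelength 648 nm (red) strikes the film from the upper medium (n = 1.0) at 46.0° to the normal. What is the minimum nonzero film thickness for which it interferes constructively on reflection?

Ray reflecting at the top interface goes from n = 1.0 toward n = 1.65: a half-wave phase shift.
Bottom surface (1.65 → 2.27): reflection off a higher-index medium gives a half-wave phase shift.
Net: no relative phase inversion (both shifts match).
For maximum reflection here: 2 n t cos θ_r = m λ.
Snell's law: 1.0 sin 46.0° = 1.65 sin θ_r → sin θ_r = 0.436, cos θ_r = 0.900.
Minimum nonzero at m = 1: t = λ / (2 n cos θ_r) = 648 / (2 × 1.65 × 0.900) = 218 nm.

218 nm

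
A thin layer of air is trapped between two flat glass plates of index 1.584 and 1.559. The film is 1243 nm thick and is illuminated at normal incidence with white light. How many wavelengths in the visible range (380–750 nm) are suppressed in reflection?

3

Top surface (1.584 → 1.0): reflection off a lower-index medium gives no phase shift.
Ray reflecting at the bottom interface goes from n = 1.0 toward n = 1.559: a half-wave phase shift.
The two reflections differ by half a wavelength.
With one net inversion, destructive interference in reflection requires 2 n t = m λ.
λ = 2 n t / m = 2486 / m nm.
m=3: 829 nm (IR); m=4: 622 nm (visible); m=5: 497 nm (visible); m=6: 414 nm (visible); m=7: 355 nm (UV).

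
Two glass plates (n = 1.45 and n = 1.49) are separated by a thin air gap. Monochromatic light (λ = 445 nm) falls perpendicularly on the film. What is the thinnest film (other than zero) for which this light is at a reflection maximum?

111 nm

Top surface (1.45 → 1.0): reflection off a lower-index medium gives no phase shift.
Bottom surface (1.0 → 1.49): reflection off a higher-index medium gives a half-wave phase shift.
The two reflections differ by half a wavelength.
So the condition for constructive reflection is 2 n t = (m + ½) λ.
Minimum at m = 0: t = λ / (4 n) = 445 / (4 × 1.0) = 111 nm.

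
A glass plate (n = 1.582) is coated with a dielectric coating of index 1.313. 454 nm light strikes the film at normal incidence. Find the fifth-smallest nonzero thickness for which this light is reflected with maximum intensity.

864 nm

Ray reflecting at the top interface goes from n = 1.0 toward n = 1.313: a half-wave phase shift.
Ray reflecting at the bottom interface goes from n = 1.313 toward n = 1.582: a half-wave phase shift.
Zero or two π shifts → no net half-wave offset.
For strong reflection here: 2 n t = m λ.
The fifth-smallest nonzero thickness corresponds to m = 5: t = m λ / (2 n) = 5.00 × 454 / (2 × 1.313) = 864 nm.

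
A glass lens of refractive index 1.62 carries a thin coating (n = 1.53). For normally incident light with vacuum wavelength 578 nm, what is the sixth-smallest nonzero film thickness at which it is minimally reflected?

Top surface (1.0 → 1.53): reflection off a higher-index medium gives a half-wave phase shift.
Ray reflecting at the bottom interface goes from n = 1.53 toward n = 1.62: a half-wave phase shift.
Zero or two π shifts → no net half-wave offset.
So the condition for destructive reflection is 2 n t = (m + ½) λ.
The sixth-smallest nonzero thickness corresponds to m = 5: t = (m + ½) λ / (2 n) = 5.50 × 578 / (2 × 1.53) = 1039 nm.

1039 nm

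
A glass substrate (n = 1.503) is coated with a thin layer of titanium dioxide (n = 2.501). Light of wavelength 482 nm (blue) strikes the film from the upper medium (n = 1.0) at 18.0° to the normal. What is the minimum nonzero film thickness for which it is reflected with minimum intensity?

97.1 nm

Ray reflecting at the top interface goes from n = 1.0 toward n = 2.501: a half-wave phase shift.
At the lower boundary (n = 2.501 to n = 1.503) the reflected ray undergoes no phase shift.
The two reflections differ by half a wavelength.
With one net inversion, destructive interference in reflection requires 2 n t cos θ_r = m λ.
Snell's law: 1.0 sin 18.0° = 2.501 sin θ_r → sin θ_r = 0.124, cos θ_r = 0.992.
Minimum nonzero at m = 1: t = λ / (2 n cos θ_r) = 482 / (2 × 2.501 × 0.992) = 97.1 nm.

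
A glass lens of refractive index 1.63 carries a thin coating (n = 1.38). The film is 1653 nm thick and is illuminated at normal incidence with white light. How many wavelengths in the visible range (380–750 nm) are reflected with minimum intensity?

6

Ray reflecting at the top interface goes from n = 1.0 toward n = 1.38: a half-wave phase shift.
At the lower boundary (n = 1.38 to n = 1.63) the reflected ray undergoes a half-wave phase shift.
Net: no relative phase inversion (both shifts match).
For dark reflection here: 2 n t = (m + ½) λ.
λ = 2 n t / (m + ½) = 4562 / (m + ½) nm.
m=5: 830 nm (IR); m=6: 702 nm (visible); m=7: 608 nm (visible); m=8: 537 nm (visible); m=9: 480 nm (visible); m=10: 435 nm (visible); m=11: 397 nm (visible); m=12: 365 nm (UV).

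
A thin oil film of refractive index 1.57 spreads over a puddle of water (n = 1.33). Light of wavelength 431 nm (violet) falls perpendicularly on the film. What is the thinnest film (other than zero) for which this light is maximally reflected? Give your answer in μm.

Ray reflecting at the top interface goes from n = 1.0 toward n = 1.57: a half-wave phase shift.
Bottom surface (1.57 → 1.33): reflection off a lower-index medium gives no phase shift.
The two reflections differ by half a wavelength.
For bright reflection here: 2 n t = (m + ½) λ.
Minimum at m = 0: t = λ / (4 n) = 431 / (4 × 1.57) = 68.6 nm.

0.0686 μm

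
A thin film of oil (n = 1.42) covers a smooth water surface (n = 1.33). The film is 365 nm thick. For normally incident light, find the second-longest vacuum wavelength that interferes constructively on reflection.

Top surface (1.0 → 1.42): reflection off a higher-index medium gives a half-wave phase shift.
At the lower boundary (n = 1.42 to n = 1.33) the reflected ray undergoes no phase shift.
The two reflections differ by half a wavelength.
With one net inversion, constructive interference in reflection requires 2 n t = (m + ½) λ.
λ = 2 n t / (m + ½). The second-longest wavelength is m = 1: λ = 2 × 1.42 × 365 / 1.50 = 691 nm.

691 nm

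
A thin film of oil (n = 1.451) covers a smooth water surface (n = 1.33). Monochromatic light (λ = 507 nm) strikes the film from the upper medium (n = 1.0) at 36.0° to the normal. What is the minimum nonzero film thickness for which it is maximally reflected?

95.5 nm

Top surface (1.0 → 1.451): reflection off a higher-index medium gives a half-wave phase shift.
Ray reflecting at the bottom interface goes from n = 1.451 toward n = 1.33: no phase shift.
The two reflections differ by half a wavelength.
For bright reflection here: 2 n t cos θ_r = (m + ½) λ.
Snell's law: 1.0 sin 36.0° = 1.451 sin θ_r → sin θ_r = 0.405, cos θ_r = 0.914.
Minimum at m = 0: t = λ / (4 n cos θ_r) = 507 / (4 × 1.451 × 0.914) = 95.5 nm.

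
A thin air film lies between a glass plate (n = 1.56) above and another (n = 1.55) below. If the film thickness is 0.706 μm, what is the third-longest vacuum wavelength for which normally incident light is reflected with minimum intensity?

Ray reflecting at the top interface goes from n = 1.56 toward n = 1.0: no phase shift.
Ray reflecting at the bottom interface goes from n = 1.0 toward n = 1.55: a half-wave phase shift.
Net: one phase inversion between the two reflected rays.
So the condition for destructive reflection is 2 n t = m λ.
λ = 2 n t / m. The third-longest wavelength is m = 3: λ = 2 × 1.0 × 706 / 3.00 = 471 nm.

471 nm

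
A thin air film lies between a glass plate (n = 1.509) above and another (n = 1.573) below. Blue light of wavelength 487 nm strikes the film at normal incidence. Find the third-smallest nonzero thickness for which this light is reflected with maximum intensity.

609 nm

At the upper boundary (n = 1.509 to n = 1.0) the reflected ray undergoes no phase shift.
At the lower boundary (n = 1.0 to n = 1.573) the reflected ray undergoes a half-wave phase shift.
Exactly one π shift → a net half-wave offset.
So the condition for constructive reflection is 2 n t = (m + ½) λ.
The third-smallest nonzero thickness corresponds to m = 2: t = (m + ½) λ / (2 n) = 2.50 × 487 / (2 × 1.0) = 609 nm.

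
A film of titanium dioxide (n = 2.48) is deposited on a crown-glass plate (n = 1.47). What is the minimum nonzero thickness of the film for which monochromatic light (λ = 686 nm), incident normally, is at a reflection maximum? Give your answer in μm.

0.0692 μm

Ray reflecting at the top interface goes from n = 1.0 toward n = 2.48: a half-wave phase shift.
At the lower boundary (n = 2.48 to n = 1.47) the reflected ray undergoes no phase shift.
The two reflections differ by half a wavelength.
For strong reflection here: 2 n t = (m + ½) λ.
Minimum at m = 0: t = λ / (4 n) = 686 / (4 × 2.48) = 69.2 nm.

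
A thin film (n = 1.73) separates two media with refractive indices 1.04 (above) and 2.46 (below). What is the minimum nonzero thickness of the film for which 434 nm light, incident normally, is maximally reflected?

Top surface (1.04 → 1.73): reflection off a higher-index medium gives a half-wave phase shift.
At the lower boundary (n = 1.73 to n = 2.46) the reflected ray undergoes a half-wave phase shift.
Net: no relative phase inversion (both shifts match).
For maximum reflection here: 2 n t = m λ.
Minimum nonzero at m = 1: t = λ / (2 n) = 434 / (2 × 1.73) = 125 nm.

125 nm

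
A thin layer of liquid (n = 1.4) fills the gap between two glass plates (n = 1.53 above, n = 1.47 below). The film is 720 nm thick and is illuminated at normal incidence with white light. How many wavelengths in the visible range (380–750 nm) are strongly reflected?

Top surface (1.53 → 1.4): reflection off a lower-index medium gives no phase shift.
Bottom surface (1.4 → 1.47): reflection off a higher-index medium gives a half-wave phase shift.
Net: one phase inversion between the two reflected rays.
With one net inversion, constructive interference in reflection requires 2 n t = (m + ½) λ.
λ = 2 n t / (m + ½) = 2016 / (m + ½) nm.
m=2: 806 nm (IR); m=3: 576 nm (visible); m=4: 448 nm (visible); m=5: 367 nm (UV).

2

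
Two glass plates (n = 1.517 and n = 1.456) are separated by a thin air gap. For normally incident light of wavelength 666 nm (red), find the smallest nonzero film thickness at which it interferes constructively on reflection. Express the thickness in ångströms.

At the upper boundary (n = 1.517 to n = 1.0) the reflected ray undergoes no phase shift.
At the lower boundary (n = 1.0 to n = 1.456) the reflected ray undergoes a half-wave phase shift.
The two reflections differ by half a wavelength.
With one net inversion, constructive interference in reflection requires 2 n t = (m + ½) λ.
Minimum at m = 0: t = λ / (4 n) = 666 / (4 × 1.0) = 167 nm.

1665 Å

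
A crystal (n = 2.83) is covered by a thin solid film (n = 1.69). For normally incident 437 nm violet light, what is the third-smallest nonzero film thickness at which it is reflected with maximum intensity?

388 nm

Top surface (1.0 → 1.69): reflection off a higher-index medium gives a half-wave phase shift.
Bottom surface (1.69 → 2.83): reflection off a higher-index medium gives a half-wave phase shift.
The two reflections carry the same phase change, so no net offset.
With no net inversion, constructive interference in reflection requires 2 n t = m λ.
The third-smallest nonzero thickness corresponds to m = 3: t = m λ / (2 n) = 3.00 × 437 / (2 × 1.69) = 388 nm.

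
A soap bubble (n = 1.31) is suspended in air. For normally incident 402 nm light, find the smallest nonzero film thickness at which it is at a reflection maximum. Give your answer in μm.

0.0767 μm

At the upper boundary (n = 1.0 to n = 1.31) the reflected ray undergoes a half-wave phase shift.
Ray reflecting at the bottom interface goes from n = 1.31 toward n = 1.0: no phase shift.
The two reflections differ by half a wavelength.
For strong reflection here: 2 n t = (m + ½) λ.
Minimum at m = 0: t = λ / (4 n) = 402 / (4 × 1.31) = 76.7 nm.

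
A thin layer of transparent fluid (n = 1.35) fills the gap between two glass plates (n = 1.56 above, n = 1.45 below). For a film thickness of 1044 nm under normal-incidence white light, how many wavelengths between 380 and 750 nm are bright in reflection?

3

Top surface (1.56 → 1.35): reflection off a lower-index medium gives no phase shift.
Bottom surface (1.35 → 1.45): reflection off a higher-index medium gives a half-wave phase shift.
Exactly one π shift → a net half-wave offset.
For maximum reflection here: 2 n t = (m + ½) λ.
λ = 2 n t / (m + ½) = 2819 / (m + ½) nm.
m=3: 805 nm (IR); m=4: 626 nm (visible); m=5: 513 nm (visible); m=6: 434 nm (visible); m=7: 376 nm (UV).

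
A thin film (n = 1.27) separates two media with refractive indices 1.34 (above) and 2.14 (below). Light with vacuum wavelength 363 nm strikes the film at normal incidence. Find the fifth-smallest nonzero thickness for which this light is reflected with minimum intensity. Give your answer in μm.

0.715 μm

Top surface (1.34 → 1.27): reflection off a lower-index medium gives no phase shift.
Bottom surface (1.27 → 2.14): reflection off a higher-index medium gives a half-wave phase shift.
Net: one phase inversion between the two reflected rays.
With one net inversion, destructive interference in reflection requires 2 n t = m λ.
The fifth-smallest nonzero thickness corresponds to m = 5: t = m λ / (2 n) = 5.00 × 363 / (2 × 1.27) = 715 nm.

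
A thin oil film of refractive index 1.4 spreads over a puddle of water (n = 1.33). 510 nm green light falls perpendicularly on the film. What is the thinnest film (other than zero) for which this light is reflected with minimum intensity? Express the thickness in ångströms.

Top surface (1.0 → 1.4): reflection off a higher-index medium gives a half-wave phase shift.
At the lower boundary (n = 1.4 to n = 1.33) the reflected ray undergoes no phase shift.
Net: one phase inversion between the two reflected rays.
For minimum reflection here: 2 n t = m λ.
Minimum nonzero at m = 1: t = λ / (2 n) = 510 / (2 × 1.4) = 182 nm.

1821 Å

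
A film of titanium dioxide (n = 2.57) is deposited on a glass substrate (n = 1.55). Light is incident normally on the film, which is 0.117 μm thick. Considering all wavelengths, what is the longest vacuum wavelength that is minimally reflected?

601 nm

Top surface (1.0 → 2.57): reflection off a higher-index medium gives a half-wave phase shift.
Ray reflecting at the bottom interface goes from n = 2.57 toward n = 1.55: no phase shift.
The two reflections differ by half a wavelength.
So the condition for destructive reflection is 2 n t = m λ.
λ = 2 n t / m. The longest wavelength is m = 1: λ = 2 × 2.57 × 117 / 1.00 = 601 nm.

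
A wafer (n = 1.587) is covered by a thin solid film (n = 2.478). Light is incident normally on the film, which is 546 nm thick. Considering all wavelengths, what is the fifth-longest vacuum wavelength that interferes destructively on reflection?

Ray reflecting at the top interface goes from n = 1.0 toward n = 2.478: a half-wave phase shift.
Ray reflecting at the bottom interface goes from n = 2.478 toward n = 1.587: no phase shift.
Exactly one π shift → a net half-wave offset.
So the condition for destructive reflection is 2 n t = m λ.
λ = 2 n t / m. The fifth-longest wavelength is m = 5: λ = 2 × 2.478 × 546 / 5.00 = 541 nm.

541 nm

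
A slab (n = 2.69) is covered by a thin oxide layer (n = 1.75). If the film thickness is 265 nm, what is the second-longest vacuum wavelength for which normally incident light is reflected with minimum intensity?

618 nm

Top surface (1.0 → 1.75): reflection off a higher-index medium gives a half-wave phase shift.
Bottom surface (1.75 → 2.69): reflection off a higher-index medium gives a half-wave phase shift.
The two reflections carry the same phase change, so no net offset.
With no net inversion, destructive interference in reflection requires 2 n t = (m + ½) λ.
λ = 2 n t / (m + ½). The second-longest wavelength is m = 1: λ = 2 × 1.75 × 265 / 1.50 = 618 nm.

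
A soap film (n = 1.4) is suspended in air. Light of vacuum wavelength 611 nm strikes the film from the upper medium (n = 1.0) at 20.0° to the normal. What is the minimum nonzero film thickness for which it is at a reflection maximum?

Top surface (1.0 → 1.4): reflection off a higher-index medium gives a half-wave phase shift.
Bottom surface (1.4 → 1.0): reflection off a lower-index medium gives no phase shift.
Exactly one π shift → a net half-wave offset.
So the condition for constructive reflection is 2 n t cos θ_r = (m + ½) λ.
Snell's law: 1.0 sin 20.0° = 1.4 sin θ_r → sin θ_r = 0.244, cos θ_r = 0.970.
Minimum at m = 0: t = λ / (4 n cos θ_r) = 611 / (4 × 1.4 × 0.970) = 113 nm.

113 nm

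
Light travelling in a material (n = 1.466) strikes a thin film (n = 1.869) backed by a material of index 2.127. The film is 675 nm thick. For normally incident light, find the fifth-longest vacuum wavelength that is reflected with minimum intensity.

561 nm

At the upper boundary (n = 1.466 to n = 1.869) the reflected ray undergoes a half-wave phase shift.
Bottom surface (1.869 → 2.127): reflection off a higher-index medium gives a half-wave phase shift.
Net: no relative phase inversion (both shifts match).
For weak reflection here: 2 n t = (m + ½) λ.
λ = 2 n t / (m + ½). The fifth-longest wavelength is m = 4: λ = 2 × 1.869 × 675 / 4.50 = 561 nm.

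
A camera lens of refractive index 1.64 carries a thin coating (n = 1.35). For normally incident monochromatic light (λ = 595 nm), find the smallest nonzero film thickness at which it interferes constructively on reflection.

220 nm

Ray reflecting at the top interface goes from n = 1.0 toward n = 1.35: a half-wave phase shift.
At the lower boundary (n = 1.35 to n = 1.64) the reflected ray undergoes a half-wave phase shift.
The two reflections carry the same phase change, so no net offset.
So the condition for constructive reflection is 2 n t = m λ.
Minimum nonzero at m = 1: t = λ / (2 n) = 595 / (2 × 1.35) = 220 nm.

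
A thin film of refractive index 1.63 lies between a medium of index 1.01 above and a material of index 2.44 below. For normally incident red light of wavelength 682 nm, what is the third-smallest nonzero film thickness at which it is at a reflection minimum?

At the upper boundary (n = 1.01 to n = 1.63) the reflected ray undergoes a half-wave phase shift.
At the lower boundary (n = 1.63 to n = 2.44) the reflected ray undergoes a half-wave phase shift.
Net: no relative phase inversion (both shifts match).
For dark reflection here: 2 n t = (m + ½) λ.
The third-smallest nonzero thickness corresponds to m = 2: t = (m + ½) λ / (2 n) = 2.50 × 682 / (2 × 1.63) = 523 nm.

523 nm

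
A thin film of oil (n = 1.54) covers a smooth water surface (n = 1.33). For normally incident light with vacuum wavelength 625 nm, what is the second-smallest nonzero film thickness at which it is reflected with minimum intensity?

406 nm

At the upper boundary (n = 1.0 to n = 1.54) the reflected ray undergoes a half-wave phase shift.
At the lower boundary (n = 1.54 to n = 1.33) the reflected ray undergoes no phase shift.
The two reflections differ by half a wavelength.
With one net inversion, destructive interference in reflection requires 2 n t = m λ.
The second-smallest nonzero thickness corresponds to m = 2: t = m λ / (2 n) = 2.00 × 625 / (2 × 1.54) = 406 nm.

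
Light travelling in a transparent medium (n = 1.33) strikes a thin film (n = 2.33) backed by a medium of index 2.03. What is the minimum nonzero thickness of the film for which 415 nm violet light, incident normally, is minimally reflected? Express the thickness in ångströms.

891 Å

Ray reflecting at the top interface goes from n = 1.33 toward n = 2.33: a half-wave phase shift.
At the lower boundary (n = 2.33 to n = 2.03) the reflected ray undergoes no phase shift.
Net: one phase inversion between the two reflected rays.
So the condition for destructive reflection is 2 n t = m λ.
Minimum nonzero at m = 1: t = λ / (2 n) = 415 / (2 × 2.33) = 89.1 nm.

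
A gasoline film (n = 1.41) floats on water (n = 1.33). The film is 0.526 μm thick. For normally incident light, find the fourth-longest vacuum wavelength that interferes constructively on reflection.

424 nm

At the upper boundary (n = 1.0 to n = 1.41) the reflected ray undergoes a half-wave phase shift.
Bottom surface (1.41 → 1.33): reflection off a lower-index medium gives no phase shift.
Net: one phase inversion between the two reflected rays.
For bright reflection here: 2 n t = (m + ½) λ.
λ = 2 n t / (m + ½). The fourth-longest wavelength is m = 3: λ = 2 × 1.41 × 526 / 3.50 = 424 nm.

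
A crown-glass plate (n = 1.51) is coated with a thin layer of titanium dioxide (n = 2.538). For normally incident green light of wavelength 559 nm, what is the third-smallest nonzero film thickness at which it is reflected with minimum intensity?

330 nm

Top surface (1.0 → 2.538): reflection off a higher-index medium gives a half-wave phase shift.
At the lower boundary (n = 2.538 to n = 1.51) the reflected ray undergoes no phase shift.
Exactly one π shift → a net half-wave offset.
So the condition for destructive reflection is 2 n t = m λ.
The third-smallest nonzero thickness corresponds to m = 3: t = m λ / (2 n) = 3.00 × 559 / (2 × 2.538) = 330 nm.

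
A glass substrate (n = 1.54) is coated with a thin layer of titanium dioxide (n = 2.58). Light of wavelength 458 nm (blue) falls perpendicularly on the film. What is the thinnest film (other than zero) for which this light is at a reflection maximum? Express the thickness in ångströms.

Top surface (1.0 → 2.58): reflection off a higher-index medium gives a half-wave phase shift.
Ray reflecting at the bottom interface goes from n = 2.58 toward n = 1.54: no phase shift.
Net: one phase inversion between the two reflected rays.
With one net inversion, constructive interference in reflection requires 2 n t = (m + ½) λ.
Minimum at m = 0: t = λ / (4 n) = 458 / (4 × 2.58) = 44.4 nm.

444 Å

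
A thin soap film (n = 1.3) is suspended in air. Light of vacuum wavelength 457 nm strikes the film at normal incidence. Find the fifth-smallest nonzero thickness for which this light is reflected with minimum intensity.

879 nm

Ray reflecting at the top interface goes from n = 1.0 toward n = 1.3: a half-wave phase shift.
At the lower boundary (n = 1.3 to n = 1.0) the reflected ray undergoes no phase shift.
Exactly one π shift → a net half-wave offset.
So the condition for destructive reflection is 2 n t = m λ.
The fifth-smallest nonzero thickness corresponds to m = 5: t = m λ / (2 n) = 5.00 × 457 / (2 × 1.3) = 879 nm.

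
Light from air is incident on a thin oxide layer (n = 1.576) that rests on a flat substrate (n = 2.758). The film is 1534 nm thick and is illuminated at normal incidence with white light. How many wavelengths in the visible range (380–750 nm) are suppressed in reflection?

At the upper boundary (n = 1.0 to n = 1.576) the reflected ray undergoes a half-wave phase shift.
Bottom surface (1.576 → 2.758): reflection off a higher-index medium gives a half-wave phase shift.
Net: no relative phase inversion (both shifts match).
With no net inversion, destructive interference in reflection requires 2 n t = (m + ½) λ.
λ = 2 n t / (m + ½) = 4835 / (m + ½) nm.
m=5: 879 nm (IR); m=6: 744 nm (visible); m=7: 645 nm (visible); m=8: 569 nm (visible); m=9: 509 nm (visible); m=10: 460 nm (visible); m=11: 420 nm (visible); m=12: 387 nm (visible); m=13: 358 nm (UV).

7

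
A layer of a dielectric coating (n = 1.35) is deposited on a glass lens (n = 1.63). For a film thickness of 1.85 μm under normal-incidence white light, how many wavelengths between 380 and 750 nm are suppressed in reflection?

At the upper boundary (n = 1.0 to n = 1.35) the reflected ray undergoes a half-wave phase shift.
At the lower boundary (n = 1.35 to n = 1.63) the reflected ray undergoes a half-wave phase shift.
Net: no relative phase inversion (both shifts match).
So the condition for destructive reflection is 2 n t = (m + ½) λ.
λ = 2 n t / (m + ½) = 4995 / (m + ½) nm.
m=6: 768 nm (IR); m=7: 666 nm (visible); m=8: 588 nm (visible); m=9: 526 nm (visible); m=10: 476 nm (visible); m=11: 434 nm (visible); m=12: 400 nm (visible); m=13: 370 nm (UV).

6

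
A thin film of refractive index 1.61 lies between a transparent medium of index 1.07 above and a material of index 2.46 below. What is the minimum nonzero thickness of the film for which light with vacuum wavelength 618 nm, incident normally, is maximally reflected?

192 nm

Ray reflecting at the top interface goes from n = 1.07 toward n = 1.61: a half-wave phase shift.
At the lower boundary (n = 1.61 to n = 2.46) the reflected ray undergoes a half-wave phase shift.
Net: no relative phase inversion (both shifts match).
For strong reflection here: 2 n t = m λ.
Minimum nonzero at m = 1: t = λ / (2 n) = 618 / (2 × 1.61) = 192 nm.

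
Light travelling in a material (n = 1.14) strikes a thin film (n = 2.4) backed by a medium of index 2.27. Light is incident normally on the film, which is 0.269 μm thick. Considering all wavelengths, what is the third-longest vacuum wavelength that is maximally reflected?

516 nm

Ray reflecting at the top interface goes from n = 1.14 toward n = 2.4: a half-wave phase shift.
Ray reflecting at the bottom interface goes from n = 2.4 toward n = 2.27: no phase shift.
Exactly one π shift → a net half-wave offset.
For strong reflection here: 2 n t = (m + ½) λ.
λ = 2 n t / (m + ½). The third-longest wavelength is m = 2: λ = 2 × 2.4 × 269 / 2.50 = 516 nm.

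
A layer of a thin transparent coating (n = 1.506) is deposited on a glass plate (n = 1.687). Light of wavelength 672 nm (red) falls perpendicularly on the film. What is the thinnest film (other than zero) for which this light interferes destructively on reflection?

112 nm

Top surface (1.0 → 1.506): reflection off a higher-index medium gives a half-wave phase shift.
At the lower boundary (n = 1.506 to n = 1.687) the reflected ray undergoes a half-wave phase shift.
Net: no relative phase inversion (both shifts match).
With no net inversion, destructive interference in reflection requires 2 n t = (m + ½) λ.
Minimum at m = 0: t = λ / (4 n) = 672 / (4 × 1.506) = 112 nm.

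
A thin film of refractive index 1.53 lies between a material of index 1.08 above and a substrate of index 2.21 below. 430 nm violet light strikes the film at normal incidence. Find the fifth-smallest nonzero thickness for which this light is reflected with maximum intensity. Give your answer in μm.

0.703 μm

At the upper boundary (n = 1.08 to n = 1.53) the reflected ray undergoes a half-wave phase shift.
At the lower boundary (n = 1.53 to n = 2.21) the reflected ray undergoes a half-wave phase shift.
Zero or two π shifts → no net half-wave offset.
For maximum reflection here: 2 n t = m λ.
The fifth-smallest nonzero thickness corresponds to m = 5: t = m λ / (2 n) = 5.00 × 430 / (2 × 1.53) = 703 nm.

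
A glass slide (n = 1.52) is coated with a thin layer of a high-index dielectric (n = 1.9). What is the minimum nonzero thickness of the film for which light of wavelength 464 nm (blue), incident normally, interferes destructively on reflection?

122 nm

At the upper boundary (n = 1.0 to n = 1.9) the reflected ray undergoes a half-wave phase shift.
Bottom surface (1.9 → 1.52): reflection off a lower-index medium gives no phase shift.
Net: one phase inversion between the two reflected rays.
For minimum reflection here: 2 n t = m λ.
Minimum nonzero at m = 1: t = λ / (2 n) = 464 / (2 × 1.9) = 122 nm.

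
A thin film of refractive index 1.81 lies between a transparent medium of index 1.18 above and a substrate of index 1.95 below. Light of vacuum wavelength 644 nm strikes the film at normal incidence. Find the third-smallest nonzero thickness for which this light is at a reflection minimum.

At the upper boundary (n = 1.18 to n = 1.81) the reflected ray undergoes a half-wave phase shift.
At the lower boundary (n = 1.81 to n = 1.95) the reflected ray undergoes a half-wave phase shift.
The two reflections carry the same phase change, so no net offset.
For minimum reflection here: 2 n t = (m + ½) λ.
The third-smallest nonzero thickness corresponds to m = 2: t = (m + ½) λ / (2 n) = 2.50 × 644 / (2 × 1.81) = 445 nm.

445 nm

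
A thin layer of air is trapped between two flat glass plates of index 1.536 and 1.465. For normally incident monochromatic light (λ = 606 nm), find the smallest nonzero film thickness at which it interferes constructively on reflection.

Ray reflecting at the top interface goes from n = 1.536 toward n = 1.0: no phase shift.
Bottom surface (1.0 → 1.465): reflection off a higher-index medium gives a half-wave phase shift.
Net: one phase inversion between the two reflected rays.
So the condition for constructive reflection is 2 n t = (m + ½) λ.
Minimum at m = 0: t = λ / (4 n) = 606 / (4 × 1.0) = 152 nm.

152 nm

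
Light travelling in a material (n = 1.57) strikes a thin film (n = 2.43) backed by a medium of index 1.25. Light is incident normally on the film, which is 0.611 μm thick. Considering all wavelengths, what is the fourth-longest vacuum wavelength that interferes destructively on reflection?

Ray reflecting at the top interface goes from n = 1.57 toward n = 2.43: a half-wave phase shift.
At the lower boundary (n = 2.43 to n = 1.25) the reflected ray undergoes no phase shift.
The two reflections differ by half a wavelength.
For dark reflection here: 2 n t = m λ.
λ = 2 n t / m. The fourth-longest wavelength is m = 4: λ = 2 × 2.43 × 611 / 4.00 = 742 nm.

742 nm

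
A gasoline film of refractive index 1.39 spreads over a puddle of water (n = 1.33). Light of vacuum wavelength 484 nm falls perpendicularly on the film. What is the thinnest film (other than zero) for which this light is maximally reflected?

87.1 nm

Top surface (1.0 → 1.39): reflection off a higher-index medium gives a half-wave phase shift.
At the lower boundary (n = 1.39 to n = 1.33) the reflected ray undergoes no phase shift.
Exactly one π shift → a net half-wave offset.
So the condition for constructive reflection is 2 n t = (m + ½) λ.
Minimum at m = 0: t = λ / (4 n) = 484 / (4 × 1.39) = 87.1 nm.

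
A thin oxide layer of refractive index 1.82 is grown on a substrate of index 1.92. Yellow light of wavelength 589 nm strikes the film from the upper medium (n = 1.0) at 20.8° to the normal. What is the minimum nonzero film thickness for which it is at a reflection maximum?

165 nm

At the upper boundary (n = 1.0 to n = 1.82) the reflected ray undergoes a half-wave phase shift.
Ray reflecting at the bottom interface goes from n = 1.82 toward n = 1.92: a half-wave phase shift.
The two reflections carry the same phase change, so no net offset.
For maximum reflection here: 2 n t cos θ_r = m λ.
Snell's law: 1.0 sin 20.8° = 1.82 sin θ_r → sin θ_r = 0.195, cos θ_r = 0.981.
Minimum nonzero at m = 1: t = λ / (2 n cos θ_r) = 589 / (2 × 1.82 × 0.981) = 165 nm.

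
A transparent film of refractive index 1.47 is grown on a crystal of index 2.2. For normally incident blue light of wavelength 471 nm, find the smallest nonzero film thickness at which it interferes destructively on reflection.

Ray reflecting at the top interface goes from n = 1.0 toward n = 1.47: a half-wave phase shift.
Ray reflecting at the bottom interface goes from n = 1.47 toward n = 2.2: a half-wave phase shift.
The two reflections carry the same phase change, so no net offset.
For dark reflection here: 2 n t = (m + ½) λ.
Minimum at m = 0: t = λ / (4 n) = 471 / (4 × 1.47) = 80.1 nm.

80.1 nm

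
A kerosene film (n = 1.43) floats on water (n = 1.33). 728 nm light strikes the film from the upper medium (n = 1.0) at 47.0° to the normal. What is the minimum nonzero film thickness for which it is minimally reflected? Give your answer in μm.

Top surface (1.0 → 1.43): reflection off a higher-index medium gives a half-wave phase shift.
At the lower boundary (n = 1.43 to n = 1.33) the reflected ray undergoes no phase shift.
Exactly one π shift → a net half-wave offset.
So the condition for destructive reflection is 2 n t cos θ_r = m λ.
Snell's law: 1.0 sin 47.0° = 1.43 sin θ_r → sin θ_r = 0.511, cos θ_r = 0.859.
Minimum nonzero at m = 1: t = λ / (2 n cos θ_r) = 728 / (2 × 1.43 × 0.859) = 296 nm.

0.296 μm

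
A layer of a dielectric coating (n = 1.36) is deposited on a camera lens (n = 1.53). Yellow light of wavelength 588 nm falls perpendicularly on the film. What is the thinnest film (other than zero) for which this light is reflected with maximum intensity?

Ray reflecting at the top interface goes from n = 1.0 toward n = 1.36: a half-wave phase shift.
At the lower boundary (n = 1.36 to n = 1.53) the reflected ray undergoes a half-wave phase shift.
Net: no relative phase inversion (both shifts match).
So the condition for constructive reflection is 2 n t = m λ.
Minimum nonzero at m = 1: t = λ / (2 n) = 588 / (2 × 1.36) = 216 nm.

216 nm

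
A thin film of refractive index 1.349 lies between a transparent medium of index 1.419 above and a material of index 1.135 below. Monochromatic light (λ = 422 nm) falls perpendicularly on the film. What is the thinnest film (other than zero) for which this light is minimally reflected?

At the upper boundary (n = 1.419 to n = 1.349) the reflected ray undergoes no phase shift.
Ray reflecting at the bottom interface goes from n = 1.349 toward n = 1.135: no phase shift.
Net: no relative phase inversion (both shifts match).
With no net inversion, destructive interference in reflection requires 2 n t = (m + ½) λ.
Minimum at m = 0: t = λ / (4 n) = 422 / (4 × 1.349) = 78.2 nm.

78.2 nm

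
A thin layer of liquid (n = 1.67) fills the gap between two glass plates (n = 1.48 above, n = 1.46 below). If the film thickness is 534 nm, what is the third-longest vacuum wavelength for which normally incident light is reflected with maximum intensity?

At the upper boundary (n = 1.48 to n = 1.67) the reflected ray undergoes a half-wave phase shift.
At the lower boundary (n = 1.67 to n = 1.46) the reflected ray undergoes no phase shift.
Exactly one π shift → a net half-wave offset.
So the condition for constructive reflection is 2 n t = (m + ½) λ.
λ = 2 n t / (m + ½). The third-longest wavelength is m = 2: λ = 2 × 1.67 × 534 / 2.50 = 713 nm.

713 nm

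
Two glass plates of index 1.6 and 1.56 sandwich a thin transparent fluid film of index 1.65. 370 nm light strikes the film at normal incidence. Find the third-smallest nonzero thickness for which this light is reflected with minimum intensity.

At the upper boundary (n = 1.6 to n = 1.65) the reflected ray undergoes a half-wave phase shift.
Bottom surface (1.65 → 1.56): reflection off a lower-index medium gives no phase shift.
Exactly one π shift → a net half-wave offset.
With one net inversion, destructive interference in reflection requires 2 n t = m λ.
The third-smallest nonzero thickness corresponds to m = 3: t = m λ / (2 n) = 3.00 × 370 / (2 × 1.65) = 336 nm.

336 nm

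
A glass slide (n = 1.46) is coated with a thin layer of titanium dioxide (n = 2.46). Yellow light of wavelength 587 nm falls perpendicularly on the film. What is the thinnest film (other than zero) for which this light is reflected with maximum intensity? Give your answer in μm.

0.0597 μm

Ray reflecting at the top interface goes from n = 1.0 toward n = 2.46: a half-wave phase shift.
At the lower boundary (n = 2.46 to n = 1.46) the reflected ray undergoes no phase shift.
Exactly one π shift → a net half-wave offset.
For maximum reflection here: 2 n t = (m + ½) λ.
Minimum at m = 0: t = λ / (4 n) = 587 / (4 × 2.46) = 59.7 nm.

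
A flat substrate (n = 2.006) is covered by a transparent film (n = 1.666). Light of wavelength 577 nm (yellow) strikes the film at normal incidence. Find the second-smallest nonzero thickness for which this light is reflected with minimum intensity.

260 nm

At the upper boundary (n = 1.0 to n = 1.666) the reflected ray undergoes a half-wave phase shift.
Bottom surface (1.666 → 2.006): reflection off a higher-index medium gives a half-wave phase shift.
Zero or two π shifts → no net half-wave offset.
So the condition for destructive reflection is 2 n t = (m + ½) λ.
The second-smallest nonzero thickness corresponds to m = 1: t = (m + ½) λ / (2 n) = 1.50 × 577 / (2 × 1.666) = 260 nm.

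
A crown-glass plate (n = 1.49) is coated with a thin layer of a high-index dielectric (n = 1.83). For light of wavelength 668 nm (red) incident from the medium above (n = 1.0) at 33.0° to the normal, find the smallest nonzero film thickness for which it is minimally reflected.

191 nm

At the upper boundary (n = 1.0 to n = 1.83) the reflected ray undergoes a half-wave phase shift.
At the lower boundary (n = 1.83 to n = 1.49) the reflected ray undergoes no phase shift.
Net: one phase inversion between the two reflected rays.
For minimum reflection here: 2 n t cos θ_r = m λ.
Snell's law: 1.0 sin 33.0° = 1.83 sin θ_r → sin θ_r = 0.298, cos θ_r = 0.955.
Minimum nonzero at m = 1: t = λ / (2 n cos θ_r) = 668 / (2 × 1.83 × 0.955) = 191 nm.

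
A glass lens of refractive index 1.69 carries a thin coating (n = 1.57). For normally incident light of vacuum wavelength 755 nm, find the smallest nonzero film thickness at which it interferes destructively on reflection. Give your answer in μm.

0.120 μm

Ray reflecting at the top interface goes from n = 1.0 toward n = 1.57: a half-wave phase shift.
At the lower boundary (n = 1.57 to n = 1.69) the reflected ray undergoes a half-wave phase shift.
The two reflections carry the same phase change, so no net offset.
So the condition for destructive reflection is 2 n t = (m + ½) λ.
Minimum at m = 0: t = λ / (4 n) = 755 / (4 × 1.57) = 120 nm.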